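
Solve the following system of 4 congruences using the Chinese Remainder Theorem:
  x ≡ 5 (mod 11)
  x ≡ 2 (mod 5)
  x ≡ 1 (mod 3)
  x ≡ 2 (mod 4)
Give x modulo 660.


Product of moduli M = 11 · 5 · 3 · 4 = 660.
Merge one congruence at a time:
  Start: x ≡ 5 (mod 11).
  Combine with x ≡ 2 (mod 5); new modulus lcm = 55.
    Write x = 5 + 11·t and substitute into x ≡ 2 (mod 5): 11·t ≡ 2 − 5 = -3 (mod 5).
    Reduce coefficients mod 5: 1·t ≡ 2 (mod 5).
    So t ≡ 2 (mod 5).
    Then x = 5 + 11·2 = 27, valid modulo lcm(11, 5) = 55: x ≡ 27 (mod 55).
  Combine with x ≡ 1 (mod 3); new modulus lcm = 165.
    Write x = 27 + 55·t and substitute into x ≡ 1 (mod 3): 55·t ≡ 1 − 27 = -26 (mod 3).
    Reduce coefficients mod 3: 1·t ≡ 1 (mod 3).
    So t ≡ 1 (mod 3).
    Then x = 27 + 55·1 = 82, valid modulo lcm(55, 3) = 165: x ≡ 82 (mod 165).
  Combine with x ≡ 2 (mod 4); new modulus lcm = 660.
    Write x = 82 + 165·t and substitute into x ≡ 2 (mod 4): 165·t ≡ 2 − 82 = -80 (mod 4).
    Reduce coefficients mod 4: 1·t ≡ 0 (mod 4).
    So t ≡ 0 (mod 4).
    Then x = 82 + 165·0 = 82, valid modulo lcm(165, 4) = 660: x ≡ 82 (mod 660).
Verify against each original: 82 mod 11 = 5, 82 mod 5 = 2, 82 mod 3 = 1, 82 mod 4 = 2.

x ≡ 82 (mod 660).


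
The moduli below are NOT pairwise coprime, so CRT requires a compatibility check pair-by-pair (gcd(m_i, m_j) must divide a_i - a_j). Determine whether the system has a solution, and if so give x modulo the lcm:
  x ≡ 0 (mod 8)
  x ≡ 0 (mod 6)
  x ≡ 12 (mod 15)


Moduli 8, 6, 15 are not pairwise coprime, so CRT works modulo lcm(m_i) when all pairwise compatibility conditions hold.
Pairwise compatibility: gcd(m_i, m_j) must divide a_i - a_j for every pair.
Merge one congruence at a time:
  Start: x ≡ 0 (mod 8).
  Combine with x ≡ 0 (mod 6): gcd(8, 6) = 2; 0 - 0 = 0, which IS divisible by 2, so compatible.
    Write x = 0 + 8·t and substitute into x ≡ 0 (mod 6): 8·t ≡ 0 − 0 = 0 (mod 6).
    Divide the congruence (and modulus) by g = 2: 4·t ≡ 0 (mod 3).
    Reduce coefficients mod 3: 1·t ≡ 0 (mod 3).
    So t ≡ 0 (mod 3).
    Then x = 0 + 8·0 = 0, valid modulo lcm(8, 6) = 24: x ≡ 0 (mod 24).
  Combine with x ≡ 12 (mod 15): gcd(24, 15) = 3; 12 - 0 = 12, which IS divisible by 3, so compatible.
    Write x = 0 + 24·t and substitute into x ≡ 12 (mod 15): 24·t ≡ 12 − 0 = 12 (mod 15).
    Divide the congruence (and modulus) by g = 3: 8·t ≡ 4 (mod 5).
    Reduce coefficients mod 5: 3·t ≡ 4 (mod 5).
    The inverse of 3 mod 5 is 2 (since 3·2 = 6 = 1·5 + 1), so t ≡ 2·4 = 8 ≡ 3 (mod 5).
    Then x = 0 + 24·3 = 72, valid modulo lcm(24, 15) = 120: x ≡ 72 (mod 120).
Verify: 72 mod 8 = 0, 72 mod 6 = 0, 72 mod 15 = 12.

x ≡ 72 (mod 120).


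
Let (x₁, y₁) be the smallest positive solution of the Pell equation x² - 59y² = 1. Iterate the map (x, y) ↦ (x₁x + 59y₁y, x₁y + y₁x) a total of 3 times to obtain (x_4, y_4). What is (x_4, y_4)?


Step 1: Find the fundamental solution (x₁, y₁) of x² - 59y² = 1.
  Expand √59 as a continued fraction. a₀ = ⌊√59⌋ = 7; iterate m_{k+1} = d_k·a_k − m_k, d_{k+1} = (59 − m_{k+1}²)/d_k, a_{k+1} = ⌊(a₀ + m_{k+1})/d_{k+1}⌋ (starting m₀ = 0, d₀ = 1), with convergents p_k = a_k·p_{k-1} + p_{k-2}, q_k = a_k·q_{k-1} + q_{k-2} (p₋₁ = 1, q₋₁ = 0):
  k = 0: a₀ = 7; p₀/q₀ = 7/1; p₀² − 59·q₀² = 49 − 59 = -10.
  k = 1: m = 7, d = 10, a = ⌊(7 + 7)/10⌋ = 1; p/q = (1·7 + 1)/(1·1 + 0) = 8/1; p² − 59·q² = 64 − 59 = 5.
  k = 2: m = 3, d = 5, a = ⌊(7 + 3)/5⌋ = 2; p/q = (2·8 + 7)/(2·1 + 1) = 23/3; p² − 59·q² = 529 − 531 = -2.
  k = 3: m = 7, d = 2, a = ⌊(7 + 7)/2⌋ = 7; p/q = (7·23 + 8)/(7·3 + 1) = 169/22; p² − 59·q² = 28561 − 28556 = 5.
  k = 4: m = 7, d = 5, a = ⌊(7 + 7)/5⌋ = 2; p/q = (2·169 + 23)/(2·22 + 3) = 361/47; p² − 59·q² = 130321 − 130331 = -10.
  k = 5: m = 3, d = 10, a = ⌊(7 + 3)/10⌋ = 1; p/q = (1·361 + 169)/(1·47 + 22) = 530/69; p² − 59·q² = 280900 − 280899 = 1.
  The first convergent with p² − 59·q² = 1 gives the fundamental solution (x₁, y₁) = (530, 69).
Step 2: Apply the recurrence (x_{n+1}, y_{n+1}) = (x₁x_n + 59y₁y_n, x₁y_n + y₁x_n) repeatedly.
  From (x_1, y_1) = (530, 69): x_2 = 530·530 + 59·69·69 = 561799; y_2 = 530·69 + 69·530 = 73140.
  From (x_2, y_2) = (561799, 73140): x_3 = 530·561799 + 59·69·73140 = 595506410; y_3 = 530·73140 + 69·561799 = 77528331.
  From (x_3, y_3) = (595506410, 77528331): x_4 = 530·595506410 + 59·69·77528331 = 631236232801; y_4 = 530·77528331 + 69·595506410 = 82179957720.
Step 3: Verify x_4² - 59·y_4² = 398459181600798268305601 - 398459181600798268305600 = 1 (should be 1). ✓

(x_1, y_1) = (530, 69); (x_4, y_4) = (631236232801, 82179957720).


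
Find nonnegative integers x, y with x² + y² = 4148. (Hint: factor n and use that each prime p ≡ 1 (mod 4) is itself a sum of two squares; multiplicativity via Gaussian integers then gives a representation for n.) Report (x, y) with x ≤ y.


Step 1: Factor n = 4148 = 2^2 · 17 · 61.
Step 2: Check the mod-4 condition on each prime factor: 2 = 2 (special); 17 ≡ 1 (mod 4), exponent 1; 61 ≡ 1 (mod 4), exponent 1.
All primes ≡ 3 (mod 4) appear to even exponent (or don't appear), so by the two-squares theorem n IS expressible as a sum of two squares.
Step 3: Build a representation. Group n = k² · m with k = 2 and m = 17 · 61 = 1037 (a product of primes ≡ 1 (mod 4)); a representation of m scales to one of n via (k·x)² + (k·y)² = k²(x² + y²). Each prime p ≡ 1 (mod 4) is itself a sum of two squares; find a² by testing p − a² for a perfect square:
  17: 17 − 1² = 16 = 4² ⇒ 17 = 1² + 4².
  61: 61 − 1² = 60, 61 − 2² = 57, 61 − 3² = 52, 61 − 4² = 45, 61 − 5² = 36 = 6² ⇒ 61 = 5² + 6².
  Combine using the Brahmagupta–Fibonacci identity (a² + b²)(c² + d²) = (ac − bd)² + (ad + bc)² = (ac + bd)² + (ad − bc)²:
  17 · 61 = 1037: from (1² + 4²)(5² + 6²), take (1·5 − 4·6, 1·6 + 4·5) = (5 − 24, 6 + 20) = (-19, 26); dropping signs (only squares matter) gives (19, 26); check 19² + 26² = 361 + 676 = 1037 ✓.
  Scale by k = 2: (2·19, 2·26) = (38, 52).
Step 4: Order so x ≤ y and verify: 38² + 52² = 1444 + 2704 = 4148 = n. ✓

n = 4148 = 38² + 52² (one valid representation with x ≤ y).


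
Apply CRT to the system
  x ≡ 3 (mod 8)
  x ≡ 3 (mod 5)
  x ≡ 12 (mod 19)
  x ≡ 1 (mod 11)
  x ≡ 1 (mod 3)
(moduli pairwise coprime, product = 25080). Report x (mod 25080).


Product of moduli M = 8 · 5 · 19 · 11 · 3 = 25080.
Merge one congruence at a time:
  Start: x ≡ 3 (mod 8).
  Combine with x ≡ 3 (mod 5); new modulus lcm = 40.
    Write x = 3 + 8·t and substitute into x ≡ 3 (mod 5): 8·t ≡ 3 − 3 = 0 (mod 5).
    Reduce coefficients mod 5: 3·t ≡ 0 (mod 5).
    The inverse of 3 mod 5 is 2 (since 3·2 = 6 = 1·5 + 1), so t ≡ 2·0 = 0 ≡ 0 (mod 5).
    Then x = 3 + 8·0 = 3, valid modulo lcm(8, 5) = 40: x ≡ 3 (mod 40).
  Combine with x ≡ 12 (mod 19); new modulus lcm = 760.
    Write x = 3 + 40·t and substitute into x ≡ 12 (mod 19): 40·t ≡ 12 − 3 = 9 (mod 19).
    Reduce coefficients mod 19: 2·t ≡ 9 (mod 19).
    The inverse of 2 mod 19 is 10 (since 2·10 = 20 = 1·19 + 1), so t ≡ 10·9 = 90 ≡ 14 (mod 19).
    Then x = 3 + 40·14 = 563, valid modulo lcm(40, 19) = 760: x ≡ 563 (mod 760).
  Combine with x ≡ 1 (mod 11); new modulus lcm = 8360.
    Write x = 563 + 760·t and substitute into x ≡ 1 (mod 11): 760·t ≡ 1 − 563 = -562 (mod 11).
    Reduce coefficients mod 11: 1·t ≡ 10 (mod 11).
    So t ≡ 10 (mod 11).
    Then x = 563 + 760·10 = 8163, valid modulo lcm(760, 11) = 8360: x ≡ 8163 (mod 8360).
  Combine with x ≡ 1 (mod 3); new modulus lcm = 25080.
    Write x = 8163 + 8360·t and substitute into x ≡ 1 (mod 3): 8360·t ≡ 1 − 8163 = -8162 (mod 3).
    Reduce coefficients mod 3: 2·t ≡ 1 (mod 3).
    The inverse of 2 mod 3 is 2 (since 2·2 = 4 = 1·3 + 1), so t ≡ 2·1 = 2 ≡ 2 (mod 3).
    Then x = 8163 + 8360·2 = 24883, valid modulo lcm(8360, 3) = 25080: x ≡ 24883 (mod 25080).
Verify against each original: 24883 mod 8 = 3, 24883 mod 5 = 3, 24883 mod 19 = 12, 24883 mod 11 = 1, 24883 mod 3 = 1.

x ≡ 24883 (mod 25080).


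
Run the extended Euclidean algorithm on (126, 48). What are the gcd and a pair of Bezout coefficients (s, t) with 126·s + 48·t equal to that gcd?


Euclidean algorithm on (126, 48) — divide until remainder is 0:
  126 = 2 · 48 + 30
  48 = 1 · 30 + 18
  30 = 1 · 18 + 12
  18 = 1 · 12 + 6
  12 = 2 · 6 + 0
gcd(126, 48) = 6.
Track Bezout coefficients alongside the remainders: start with r₀ = 126 = a·1 + b·0 (s = 1, t = 0) and r₁ = 48 = a·0 + b·1 (s = 0, t = 1); each new remainder r_{k+1} = r_{k-1} − q_k·r_k inherits s_{k+1} = s_{k-1} − q_k·s_k, t_{k+1} = t_{k-1} − q_k·t_k, so r_k = a·s_k + b·t_k at every step:
  q = 2: r = 30, s = 1 − 2·0 = 1, t = 0 − 2·1 = -2  (check: 126·1 + 48·(-2) = 30)
  q = 1: r = 18, s = 0 − 1·1 = -1, t = 1 − 1·(-2) = 3  (check: 126·(-1) + 48·3 = 18)
  q = 1: r = 12, s = 1 − 1·(-1) = 2, t = -2 − 1·3 = -5  (check: 126·2 + 48·(-5) = 12)
  q = 1: r = 6, s = -1 − 1·2 = -3, t = 3 − 1·(-5) = 8  (check: 126·(-3) + 48·8 = 6)
The row with r = 6 (the gcd) gives the Bezout coefficients s = -3, t = 8.
Result: 126 · (-3) + 48 · (8) = 6.

gcd(126, 48) = 6; s = -3, t = 8 (check: 126·(-3) + 48·8 = 6).


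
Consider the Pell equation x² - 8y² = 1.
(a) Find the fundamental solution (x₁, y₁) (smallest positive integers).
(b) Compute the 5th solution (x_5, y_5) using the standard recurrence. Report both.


Step 1: Find the fundamental solution (x₁, y₁) of x² - 8y² = 1.
  Expand √8 as a continued fraction. a₀ = ⌊√8⌋ = 2; iterate m_{k+1} = d_k·a_k − m_k, d_{k+1} = (8 − m_{k+1}²)/d_k, a_{k+1} = ⌊(a₀ + m_{k+1})/d_{k+1}⌋ (starting m₀ = 0, d₀ = 1), with convergents p_k = a_k·p_{k-1} + p_{k-2}, q_k = a_k·q_{k-1} + q_{k-2} (p₋₁ = 1, q₋₁ = 0):
  k = 0: a₀ = 2; p₀/q₀ = 2/1; p₀² − 8·q₀² = 4 − 8 = -4.
  k = 1: m = 2, d = 4, a = ⌊(2 + 2)/4⌋ = 1; p/q = (1·2 + 1)/(1·1 + 0) = 3/1; p² − 8·q² = 9 − 8 = 1.
  The first convergent with p² − 8·q² = 1 gives the fundamental solution (x₁, y₁) = (3, 1).
Step 2: Apply the recurrence (x_{n+1}, y_{n+1}) = (x₁x_n + 8y₁y_n, x₁y_n + y₁x_n) repeatedly.
  From (x_1, y_1) = (3, 1): x_2 = 3·3 + 8·1·1 = 17; y_2 = 3·1 + 1·3 = 6.
  From (x_2, y_2) = (17, 6): x_3 = 3·17 + 8·1·6 = 99; y_3 = 3·6 + 1·17 = 35.
  From (x_3, y_3) = (99, 35): x_4 = 3·99 + 8·1·35 = 577; y_4 = 3·35 + 1·99 = 204.
  From (x_4, y_4) = (577, 204): x_5 = 3·577 + 8·1·204 = 3363; y_5 = 3·204 + 1·577 = 1189.
Step 3: Verify x_5² - 8·y_5² = 11309769 - 11309768 = 1 (should be 1). ✓

(x_1, y_1) = (3, 1); (x_5, y_5) = (3363, 1189).


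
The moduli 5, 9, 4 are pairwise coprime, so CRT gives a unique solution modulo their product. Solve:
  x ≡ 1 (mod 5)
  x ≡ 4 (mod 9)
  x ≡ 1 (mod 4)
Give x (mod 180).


Moduli 5, 9, 4 are pairwise coprime; by CRT there is a unique solution modulo M = 5 · 9 · 4 = 180.
Solve pairwise, accumulating the modulus:
  Start with x ≡ 1 (mod 5).
  Combine with x ≡ 4 (mod 9): since gcd(5, 9) = 1, we get a unique residue mod 45.
    Write x = 1 + 5·t and substitute into x ≡ 4 (mod 9): 5·t ≡ 4 − 1 = 3 (mod 9).
    The inverse of 5 mod 9 is 2 (since 5·2 = 10 = 1·9 + 1), so t ≡ 2·3 = 6 ≡ 6 (mod 9).
    Then x = 1 + 5·6 = 31, valid modulo lcm(5, 9) = 45: x ≡ 31 (mod 45).
  Combine with x ≡ 1 (mod 4): since gcd(45, 4) = 1, we get a unique residue mod 180.
    Write x = 31 + 45·t and substitute into x ≡ 1 (mod 4): 45·t ≡ 1 − 31 = -30 (mod 4).
    Reduce coefficients mod 4: 1·t ≡ 2 (mod 4).
    So t ≡ 2 (mod 4).
    Then x = 31 + 45·2 = 121, valid modulo lcm(45, 4) = 180: x ≡ 121 (mod 180).
Verify: 121 mod 5 = 1 ✓, 121 mod 9 = 4 ✓, 121 mod 4 = 1 ✓.

x ≡ 121 (mod 180).


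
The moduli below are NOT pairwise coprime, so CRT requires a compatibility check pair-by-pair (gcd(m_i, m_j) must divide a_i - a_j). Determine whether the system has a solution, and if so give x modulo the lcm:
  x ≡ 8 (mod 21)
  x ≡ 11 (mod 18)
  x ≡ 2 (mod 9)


Moduli 21, 18, 9 are not pairwise coprime, so CRT works modulo lcm(m_i) when all pairwise compatibility conditions hold.
Pairwise compatibility: gcd(m_i, m_j) must divide a_i - a_j for every pair.
Merge one congruence at a time:
  Start: x ≡ 8 (mod 21).
  Combine with x ≡ 11 (mod 18): gcd(21, 18) = 3; 11 - 8 = 3, which IS divisible by 3, so compatible.
    Write x = 8 + 21·t and substitute into x ≡ 11 (mod 18): 21·t ≡ 11 − 8 = 3 (mod 18).
    Divide the congruence (and modulus) by g = 3: 7·t ≡ 1 (mod 6).
    Reduce coefficients mod 6: 1·t ≡ 1 (mod 6).
    So t ≡ 1 (mod 6).
    Then x = 8 + 21·1 = 29, valid modulo lcm(21, 18) = 126: x ≡ 29 (mod 126).
  Combine with x ≡ 2 (mod 9): gcd(126, 9) = 9; 2 - 29 = -27, which IS divisible by 9, so compatible.
    Write x = 29 + 126·t and substitute into x ≡ 2 (mod 9): 126·t ≡ 2 − 29 = -27 (mod 9).
    Divide the congruence (and modulus) by g = 9: 14·t ≡ -3 (mod 1).
    Modulo 1 every t works; take t = 0.
    Then x = 29 + 126·0 = 29, valid modulo lcm(126, 9) = 126: x ≡ 29 (mod 126).
Verify: 29 mod 21 = 8, 29 mod 18 = 11, 29 mod 9 = 2.

x ≡ 29 (mod 126).


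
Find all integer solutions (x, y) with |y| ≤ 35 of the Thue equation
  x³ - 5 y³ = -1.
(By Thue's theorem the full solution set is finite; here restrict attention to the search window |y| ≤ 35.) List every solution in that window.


The equation is x³ - 5y³ = -1. For fixed y, x³ = 5·y³ − 1, so a solution requires the RHS to be a perfect cube.
Strategy: iterate y from -35 to 35, compute RHS = 5·y³ − 1, and check whether it is a (positive or negative) perfect cube.
Check small values of y:
  y = 0: RHS = -1 = (-1)³ ⇒ x = -1 works.
  y = 1: RHS = 4 is not a perfect cube.
  y = -1: RHS = -6 is not a perfect cube.
  y = 2: RHS = 39 is not a perfect cube.
  y = -2: RHS = -41 is not a perfect cube.
  y = 3: RHS = 134 is not a perfect cube.
  y = -3: RHS = -136 is not a perfect cube.
Continuing the search up to |y| = 35 finds no further solutions beyond those listed.
Collected solutions: (-1, 0).

Solutions (with |y| ≤ 35): (-1, 0).


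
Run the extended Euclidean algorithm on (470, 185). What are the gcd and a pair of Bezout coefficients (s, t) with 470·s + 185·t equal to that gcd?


Euclidean algorithm on (470, 185) — divide until remainder is 0:
  470 = 2 · 185 + 100
  185 = 1 · 100 + 85
  100 = 1 · 85 + 15
  85 = 5 · 15 + 10
  15 = 1 · 10 + 5
  10 = 2 · 5 + 0
gcd(470, 185) = 5.
Track Bezout coefficients alongside the remainders: start with r₀ = 470 = a·1 + b·0 (s = 1, t = 0) and r₁ = 185 = a·0 + b·1 (s = 0, t = 1); each new remainder r_{k+1} = r_{k-1} − q_k·r_k inherits s_{k+1} = s_{k-1} − q_k·s_k, t_{k+1} = t_{k-1} − q_k·t_k, so r_k = a·s_k + b·t_k at every step:
  q = 2: r = 100, s = 1 − 2·0 = 1, t = 0 − 2·1 = -2  (check: 470·1 + 185·(-2) = 100)
  q = 1: r = 85, s = 0 − 1·1 = -1, t = 1 − 1·(-2) = 3  (check: 470·(-1) + 185·3 = 85)
  q = 1: r = 15, s = 1 − 1·(-1) = 2, t = -2 − 1·3 = -5  (check: 470·2 + 185·(-5) = 15)
  q = 5: r = 10, s = -1 − 5·2 = -11, t = 3 − 5·(-5) = 28  (check: 470·(-11) + 185·28 = 10)
  q = 1: r = 5, s = 2 − 1·(-11) = 13, t = -5 − 1·28 = -33  (check: 470·13 + 185·(-33) = 5)
The row with r = 5 (the gcd) gives the Bezout coefficients s = 13, t = -33.
Result: 470 · (13) + 185 · (-33) = 5.

gcd(470, 185) = 5; s = 13, t = -33 (check: 470·13 + 185·(-33) = 5).


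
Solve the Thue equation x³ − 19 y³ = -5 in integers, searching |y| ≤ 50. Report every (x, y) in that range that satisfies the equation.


The equation is x³ - 19y³ = -5. For fixed y, x³ = 19·y³ − 5, so a solution requires the RHS to be a perfect cube.
Strategy: iterate y from -50 to 50, compute RHS = 19·y³ − 5, and check whether it is a (positive or negative) perfect cube.
Check small values of y:
  y = 0: RHS = -5 is not a perfect cube.
  y = 1: RHS = 14 is not a perfect cube.
  y = -1: RHS = -24 is not a perfect cube.
  y = 2: RHS = 147 is not a perfect cube.
  y = -2: RHS = -157 is not a perfect cube.
  y = 3: RHS = 508 is not a perfect cube.
  y = -3: RHS = -518 is not a perfect cube.
Continuing the search up to |y| = 50 finds no solutions either.
No (x, y) in the scanned range satisfies the equation.

No integer solutions with |y| ≤ 50.


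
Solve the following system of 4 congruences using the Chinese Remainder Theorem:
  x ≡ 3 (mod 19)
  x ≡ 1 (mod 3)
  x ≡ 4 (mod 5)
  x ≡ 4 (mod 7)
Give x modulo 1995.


Product of moduli M = 19 · 3 · 5 · 7 = 1995.
Merge one congruence at a time:
  Start: x ≡ 3 (mod 19).
  Combine with x ≡ 1 (mod 3); new modulus lcm = 57.
    Write x = 3 + 19·t and substitute into x ≡ 1 (mod 3): 19·t ≡ 1 − 3 = -2 (mod 3).
    Reduce coefficients mod 3: 1·t ≡ 1 (mod 3).
    So t ≡ 1 (mod 3).
    Then x = 3 + 19·1 = 22, valid modulo lcm(19, 3) = 57: x ≡ 22 (mod 57).
  Combine with x ≡ 4 (mod 5); new modulus lcm = 285.
    Write x = 22 + 57·t and substitute into x ≡ 4 (mod 5): 57·t ≡ 4 − 22 = -18 (mod 5).
    Reduce coefficients mod 5: 2·t ≡ 2 (mod 5).
    The inverse of 2 mod 5 is 3 (since 2·3 = 6 = 1·5 + 1), so t ≡ 3·2 = 6 ≡ 1 (mod 5).
    Then x = 22 + 57·1 = 79, valid modulo lcm(57, 5) = 285: x ≡ 79 (mod 285).
  Combine with x ≡ 4 (mod 7); new modulus lcm = 1995.
    Write x = 79 + 285·t and substitute into x ≡ 4 (mod 7): 285·t ≡ 4 − 79 = -75 (mod 7).
    Reduce coefficients mod 7: 5·t ≡ 2 (mod 7).
    The inverse of 5 mod 7 is 3 (since 5·3 = 15 = 2·7 + 1), so t ≡ 3·2 = 6 ≡ 6 (mod 7).
    Then x = 79 + 285·6 = 1789, valid modulo lcm(285, 7) = 1995: x ≡ 1789 (mod 1995).
Verify against each original: 1789 mod 19 = 3, 1789 mod 3 = 1, 1789 mod 5 = 4, 1789 mod 7 = 4.

x ≡ 1789 (mod 1995).


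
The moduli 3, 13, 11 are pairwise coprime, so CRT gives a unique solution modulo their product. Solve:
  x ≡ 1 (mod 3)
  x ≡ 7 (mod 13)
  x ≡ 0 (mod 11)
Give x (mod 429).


Moduli 3, 13, 11 are pairwise coprime; by CRT there is a unique solution modulo M = 3 · 13 · 11 = 429.
Solve pairwise, accumulating the modulus:
  Start with x ≡ 1 (mod 3).
  Combine with x ≡ 7 (mod 13): since gcd(3, 13) = 1, we get a unique residue mod 39.
    Write x = 1 + 3·t and substitute into x ≡ 7 (mod 13): 3·t ≡ 7 − 1 = 6 (mod 13).
    The inverse of 3 mod 13 is 9 (since 3·9 = 27 = 2·13 + 1), so t ≡ 9·6 = 54 ≡ 2 (mod 13).
    Then x = 1 + 3·2 = 7, valid modulo lcm(3, 13) = 39: x ≡ 7 (mod 39).
  Combine with x ≡ 0 (mod 11): since gcd(39, 11) = 1, we get a unique residue mod 429.
    Write x = 7 + 39·t and substitute into x ≡ 0 (mod 11): 39·t ≡ 0 − 7 = -7 (mod 11).
    Reduce coefficients mod 11: 6·t ≡ 4 (mod 11).
    The inverse of 6 mod 11 is 2 (since 6·2 = 12 = 1·11 + 1), so t ≡ 2·4 = 8 ≡ 8 (mod 11).
    Then x = 7 + 39·8 = 319, valid modulo lcm(39, 11) = 429: x ≡ 319 (mod 429).
Verify: 319 mod 3 = 1 ✓, 319 mod 13 = 7 ✓, 319 mod 11 = 0 ✓.

x ≡ 319 (mod 429).


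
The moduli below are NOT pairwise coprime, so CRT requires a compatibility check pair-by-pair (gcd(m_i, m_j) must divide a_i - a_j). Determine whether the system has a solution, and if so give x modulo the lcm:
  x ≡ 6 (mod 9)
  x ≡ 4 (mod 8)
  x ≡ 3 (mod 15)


Moduli 9, 8, 15 are not pairwise coprime, so CRT works modulo lcm(m_i) when all pairwise compatibility conditions hold.
Pairwise compatibility: gcd(m_i, m_j) must divide a_i - a_j for every pair.
Merge one congruence at a time:
  Start: x ≡ 6 (mod 9).
  Combine with x ≡ 4 (mod 8): gcd(9, 8) = 1; 4 - 6 = -2, which IS divisible by 1, so compatible.
    Write x = 6 + 9·t and substitute into x ≡ 4 (mod 8): 9·t ≡ 4 − 6 = -2 (mod 8).
    Reduce coefficients mod 8: 1·t ≡ 6 (mod 8).
    So t ≡ 6 (mod 8).
    Then x = 6 + 9·6 = 60, valid modulo lcm(9, 8) = 72: x ≡ 60 (mod 72).
  Combine with x ≡ 3 (mod 15): gcd(72, 15) = 3; 3 - 60 = -57, which IS divisible by 3, so compatible.
    Write x = 60 + 72·t and substitute into x ≡ 3 (mod 15): 72·t ≡ 3 − 60 = -57 (mod 15).
    Divide the congruence (and modulus) by g = 3: 24·t ≡ -19 (mod 5).
    Reduce coefficients mod 5: 4·t ≡ 1 (mod 5).
    The inverse of 4 mod 5 is 4 (since 4·4 = 16 = 3·5 + 1), so t ≡ 4·1 = 4 ≡ 4 (mod 5).
    Then x = 60 + 72·4 = 348, valid modulo lcm(72, 15) = 360: x ≡ 348 (mod 360).
Verify: 348 mod 9 = 6, 348 mod 8 = 4, 348 mod 15 = 3.

x ≡ 348 (mod 360).


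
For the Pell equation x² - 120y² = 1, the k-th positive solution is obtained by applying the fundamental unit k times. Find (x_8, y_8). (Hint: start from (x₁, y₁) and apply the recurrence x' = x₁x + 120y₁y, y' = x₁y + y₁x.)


Step 1: Find the fundamental solution (x₁, y₁) of x² - 120y² = 1.
  Expand √120 as a continued fraction. a₀ = ⌊√120⌋ = 10; iterate m_{k+1} = d_k·a_k − m_k, d_{k+1} = (120 − m_{k+1}²)/d_k, a_{k+1} = ⌊(a₀ + m_{k+1})/d_{k+1}⌋ (starting m₀ = 0, d₀ = 1), with convergents p_k = a_k·p_{k-1} + p_{k-2}, q_k = a_k·q_{k-1} + q_{k-2} (p₋₁ = 1, q₋₁ = 0):
  k = 0: a₀ = 10; p₀/q₀ = 10/1; p₀² − 120·q₀² = 100 − 120 = -20.
  k = 1: m = 10, d = 20, a = ⌊(10 + 10)/20⌋ = 1; p/q = (1·10 + 1)/(1·1 + 0) = 11/1; p² − 120·q² = 121 − 120 = 1.
  The first convergent with p² − 120·q² = 1 gives the fundamental solution (x₁, y₁) = (11, 1).
Step 2: Apply the recurrence (x_{n+1}, y_{n+1}) = (x₁x_n + 120y₁y_n, x₁y_n + y₁x_n) repeatedly.
  From (x_1, y_1) = (11, 1): x_2 = 11·11 + 120·1·1 = 241; y_2 = 11·1 + 1·11 = 22.
  From (x_2, y_2) = (241, 22): x_3 = 11·241 + 120·1·22 = 5291; y_3 = 11·22 + 1·241 = 483.
  From (x_3, y_3) = (5291, 483): x_4 = 11·5291 + 120·1·483 = 116161; y_4 = 11·483 + 1·5291 = 10604.
  From (x_4, y_4) = (116161, 10604): x_5 = 11·116161 + 120·1·10604 = 2550251; y_5 = 11·10604 + 1·116161 = 232805.
  From (x_5, y_5) = (2550251, 232805): x_6 = 11·2550251 + 120·1·232805 = 55989361; y_6 = 11·232805 + 1·2550251 = 5111106.
  From (x_6, y_6) = (55989361, 5111106): x_7 = 11·55989361 + 120·1·5111106 = 1229215691; y_7 = 11·5111106 + 1·55989361 = 112211527.
  From (x_7, y_7) = (1229215691, 112211527): x_8 = 11·1229215691 + 120·1·112211527 = 26986755841; y_8 = 11·112211527 + 1·1229215691 = 2463542488.
Step 3: Verify x_8² - 120·y_8² = 728284990821747617281 - 728284990821747617280 = 1 (should be 1). ✓

(x_1, y_1) = (11, 1); (x_8, y_8) = (26986755841, 2463542488).


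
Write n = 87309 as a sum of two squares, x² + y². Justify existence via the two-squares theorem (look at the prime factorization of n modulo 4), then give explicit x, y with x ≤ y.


Step 1: Factor n = 87309 = 3^2 · 89 · 109.
Step 2: Check the mod-4 condition on each prime factor: 3 ≡ 3 (mod 4), exponent 2 (must be even); 89 ≡ 1 (mod 4), exponent 1; 109 ≡ 1 (mod 4), exponent 1.
All primes ≡ 3 (mod 4) appear to even exponent (or don't appear), so by the two-squares theorem n IS expressible as a sum of two squares.
Step 3: Build a representation. Group n = k² · m with k = 3 and m = 89 · 109 = 9701 (a product of primes ≡ 1 (mod 4)); a representation of m scales to one of n via (k·x)² + (k·y)² = k²(x² + y²). Each prime p ≡ 1 (mod 4) is itself a sum of two squares; find a² by testing p − a² for a perfect square:
  89: 89 − 1² = 88, 89 − 2² = 85, 89 − 3² = 80, 89 − 4² = 73, 89 − 5² = 64 = 8² ⇒ 89 = 5² + 8².
  109: 109 − 1² = 108, 109 − 2² = 105, 109 − 3² = 100 = 10² ⇒ 109 = 3² + 10².
  Combine using the Brahmagupta–Fibonacci identity (a² + b²)(c² + d²) = (ac − bd)² + (ad + bc)² = (ac + bd)² + (ad − bc)²:
  89 · 109 = 9701: from (5² + 8²)(3² + 10²), take (5·3 − 8·10, 5·10 + 8·3) = (15 − 80, 50 + 24) = (-65, 74); dropping signs (only squares matter) gives (65, 74); check 65² + 74² = 4225 + 5476 = 9701 ✓.
  Scale by k = 3: (3·65, 3·74) = (195, 222).
Step 4: Order so x ≤ y and verify: 195² + 222² = 38025 + 49284 = 87309 = n. ✓

n = 87309 = 195² + 222² (one valid representation with x ≤ y).


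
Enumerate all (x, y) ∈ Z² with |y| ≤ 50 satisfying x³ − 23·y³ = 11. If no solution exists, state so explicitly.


The equation is x³ - 23y³ = 11. For fixed y, x³ = 23·y³ + 11, so a solution requires the RHS to be a perfect cube.
Strategy: iterate y from -50 to 50, compute RHS = 23·y³ + 11, and check whether it is a (positive or negative) perfect cube.
Check small values of y:
  y = 0: RHS = 11 is not a perfect cube.
  y = 1: RHS = 34 is not a perfect cube.
  y = -1: RHS = -12 is not a perfect cube.
  y = 2: RHS = 195 is not a perfect cube.
  y = -2: RHS = -173 is not a perfect cube.
  y = 3: RHS = 632 is not a perfect cube.
  y = -3: RHS = -610 is not a perfect cube.
Continuing the search up to |y| = 50 finds no solutions either.
No (x, y) in the scanned range satisfies the equation.

No integer solutions with |y| ≤ 50.


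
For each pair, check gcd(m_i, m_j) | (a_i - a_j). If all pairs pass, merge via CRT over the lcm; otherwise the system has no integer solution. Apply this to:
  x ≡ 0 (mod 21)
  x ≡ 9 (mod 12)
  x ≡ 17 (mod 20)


Moduli 21, 12, 20 are not pairwise coprime, so CRT works modulo lcm(m_i) when all pairwise compatibility conditions hold.
Pairwise compatibility: gcd(m_i, m_j) must divide a_i - a_j for every pair.
Merge one congruence at a time:
  Start: x ≡ 0 (mod 21).
  Combine with x ≡ 9 (mod 12): gcd(21, 12) = 3; 9 - 0 = 9, which IS divisible by 3, so compatible.
    Write x = 0 + 21·t and substitute into x ≡ 9 (mod 12): 21·t ≡ 9 − 0 = 9 (mod 12).
    Divide the congruence (and modulus) by g = 3: 7·t ≡ 3 (mod 4).
    Reduce coefficients mod 4: 3·t ≡ 3 (mod 4).
    The inverse of 3 mod 4 is 3 (since 3·3 = 9 = 2·4 + 1), so t ≡ 3·3 = 9 ≡ 1 (mod 4).
    Then x = 0 + 21·1 = 21, valid modulo lcm(21, 12) = 84: x ≡ 21 (mod 84).
  Combine with x ≡ 17 (mod 20): gcd(84, 20) = 4; 17 - 21 = -4, which IS divisible by 4, so compatible.
    Write x = 21 + 84·t and substitute into x ≡ 17 (mod 20): 84·t ≡ 17 − 21 = -4 (mod 20).
    Divide the congruence (and modulus) by g = 4: 21·t ≡ -1 (mod 5).
    Reduce coefficients mod 5: 1·t ≡ 4 (mod 5).
    So t ≡ 4 (mod 5).
    Then x = 21 + 84·4 = 357, valid modulo lcm(84, 20) = 420: x ≡ 357 (mod 420).
Verify: 357 mod 21 = 0, 357 mod 12 = 9, 357 mod 20 = 17.

x ≡ 357 (mod 420).


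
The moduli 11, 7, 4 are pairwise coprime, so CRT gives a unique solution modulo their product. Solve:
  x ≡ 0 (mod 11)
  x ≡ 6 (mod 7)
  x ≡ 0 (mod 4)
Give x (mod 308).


Moduli 11, 7, 4 are pairwise coprime; by CRT there is a unique solution modulo M = 11 · 7 · 4 = 308.
Solve pairwise, accumulating the modulus:
  Start with x ≡ 0 (mod 11).
  Combine with x ≡ 6 (mod 7): since gcd(11, 7) = 1, we get a unique residue mod 77.
    Write x = 0 + 11·t and substitute into x ≡ 6 (mod 7): 11·t ≡ 6 − 0 = 6 (mod 7).
    Reduce coefficients mod 7: 4·t ≡ 6 (mod 7).
    The inverse of 4 mod 7 is 2 (since 4·2 = 8 = 1·7 + 1), so t ≡ 2·6 = 12 ≡ 5 (mod 7).
    Then x = 0 + 11·5 = 55, valid modulo lcm(11, 7) = 77: x ≡ 55 (mod 77).
  Combine with x ≡ 0 (mod 4): since gcd(77, 4) = 1, we get a unique residue mod 308.
    Write x = 55 + 77·t and substitute into x ≡ 0 (mod 4): 77·t ≡ 0 − 55 = -55 (mod 4).
    Reduce coefficients mod 4: 1·t ≡ 1 (mod 4).
    So t ≡ 1 (mod 4).
    Then x = 55 + 77·1 = 132, valid modulo lcm(77, 4) = 308: x ≡ 132 (mod 308).
Verify: 132 mod 11 = 0 ✓, 132 mod 7 = 6 ✓, 132 mod 4 = 0 ✓.

x ≡ 132 (mod 308).


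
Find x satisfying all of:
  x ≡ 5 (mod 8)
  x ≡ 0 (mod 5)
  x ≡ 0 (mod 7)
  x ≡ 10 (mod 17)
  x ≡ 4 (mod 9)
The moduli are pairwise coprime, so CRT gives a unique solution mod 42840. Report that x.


Product of moduli M = 8 · 5 · 7 · 17 · 9 = 42840.
Merge one congruence at a time:
  Start: x ≡ 5 (mod 8).
  Combine with x ≡ 0 (mod 5); new modulus lcm = 40.
    Write x = 5 + 8·t and substitute into x ≡ 0 (mod 5): 8·t ≡ 0 − 5 = -5 (mod 5).
    Reduce coefficients mod 5: 3·t ≡ 0 (mod 5).
    The inverse of 3 mod 5 is 2 (since 3·2 = 6 = 1·5 + 1), so t ≡ 2·0 = 0 ≡ 0 (mod 5).
    Then x = 5 + 8·0 = 5, valid modulo lcm(8, 5) = 40: x ≡ 5 (mod 40).
  Combine with x ≡ 0 (mod 7); new modulus lcm = 280.
    Write x = 5 + 40·t and substitute into x ≡ 0 (mod 7): 40·t ≡ 0 − 5 = -5 (mod 7).
    Reduce coefficients mod 7: 5·t ≡ 2 (mod 7).
    The inverse of 5 mod 7 is 3 (since 5·3 = 15 = 2·7 + 1), so t ≡ 3·2 = 6 ≡ 6 (mod 7).
    Then x = 5 + 40·6 = 245, valid modulo lcm(40, 7) = 280: x ≡ 245 (mod 280).
  Combine with x ≡ 10 (mod 17); new modulus lcm = 4760.
    Write x = 245 + 280·t and substitute into x ≡ 10 (mod 17): 280·t ≡ 10 − 245 = -235 (mod 17).
    Reduce coefficients mod 17: 8·t ≡ 3 (mod 17).
    The inverse of 8 mod 17 is 15 (since 8·15 = 120 = 7·17 + 1), so t ≡ 15·3 = 45 ≡ 11 (mod 17).
    Then x = 245 + 280·11 = 3325, valid modulo lcm(280, 17) = 4760: x ≡ 3325 (mod 4760).
  Combine with x ≡ 4 (mod 9); new modulus lcm = 42840.
    Write x = 3325 + 4760·t and substitute into x ≡ 4 (mod 9): 4760·t ≡ 4 − 3325 = -3321 (mod 9).
    Reduce coefficients mod 9: 8·t ≡ 0 (mod 9).
    The inverse of 8 mod 9 is 8 (since 8·8 = 64 = 7·9 + 1), so t ≡ 8·0 = 0 ≡ 0 (mod 9).
    Then x = 3325 + 4760·0 = 3325, valid modulo lcm(4760, 9) = 42840: x ≡ 3325 (mod 42840).
Verify against each original: 3325 mod 8 = 5, 3325 mod 5 = 0, 3325 mod 7 = 0, 3325 mod 17 = 10, 3325 mod 9 = 4.

x ≡ 3325 (mod 42840).


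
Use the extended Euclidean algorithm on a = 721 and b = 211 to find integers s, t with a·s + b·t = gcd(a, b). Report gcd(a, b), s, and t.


Euclidean algorithm on (721, 211) — divide until remainder is 0:
  721 = 3 · 211 + 88
  211 = 2 · 88 + 35
  88 = 2 · 35 + 18
  35 = 1 · 18 + 17
  18 = 1 · 17 + 1
  17 = 17 · 1 + 0
gcd(721, 211) = 1.
Track Bezout coefficients alongside the remainders: start with r₀ = 721 = a·1 + b·0 (s = 1, t = 0) and r₁ = 211 = a·0 + b·1 (s = 0, t = 1); each new remainder r_{k+1} = r_{k-1} − q_k·r_k inherits s_{k+1} = s_{k-1} − q_k·s_k, t_{k+1} = t_{k-1} − q_k·t_k, so r_k = a·s_k + b·t_k at every step:
  q = 3: r = 88, s = 1 − 3·0 = 1, t = 0 − 3·1 = -3  (check: 721·1 + 211·(-3) = 88)
  q = 2: r = 35, s = 0 − 2·1 = -2, t = 1 − 2·(-3) = 7  (check: 721·(-2) + 211·7 = 35)
  q = 2: r = 18, s = 1 − 2·(-2) = 5, t = -3 − 2·7 = -17  (check: 721·5 + 211·(-17) = 18)
  q = 1: r = 17, s = -2 − 1·5 = -7, t = 7 − 1·(-17) = 24  (check: 721·(-7) + 211·24 = 17)
  q = 1: r = 1, s = 5 − 1·(-7) = 12, t = -17 − 1·24 = -41  (check: 721·12 + 211·(-41) = 1)
The row with r = 1 (the gcd) gives the Bezout coefficients s = 12, t = -41.
Result: 721 · (12) + 211 · (-41) = 1.

gcd(721, 211) = 1; s = 12, t = -41 (check: 721·12 + 211·(-41) = 1).


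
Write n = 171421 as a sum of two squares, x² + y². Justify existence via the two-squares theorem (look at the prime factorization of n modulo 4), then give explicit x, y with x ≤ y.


Step 1: Factor n = 171421 = 37 · 41 · 113.
Step 2: Check the mod-4 condition on each prime factor: 37 ≡ 1 (mod 4), exponent 1; 41 ≡ 1 (mod 4), exponent 1; 113 ≡ 1 (mod 4), exponent 1.
All primes ≡ 3 (mod 4) appear to even exponent (or don't appear), so by the two-squares theorem n IS expressible as a sum of two squares.
Step 3: Build a representation. Here n = 37 · 41 · 113 is a product of primes ≡ 1 (mod 4). Each prime p ≡ 1 (mod 4) is itself a sum of two squares; find a² by testing p − a² for a perfect square:
  37: 37 − 1² = 36 = 6² ⇒ 37 = 1² + 6².
  41: 41 − 1² = 40, 41 − 2² = 37, 41 − 3² = 32, 41 − 4² = 25 = 5² ⇒ 41 = 4² + 5².
  113: 113 − 1² = 112, 113 − 2² = 109, 113 − 3² = 104, 113 − 4² = 97, 113 − 5² = 88, 113 − 6² = 77, 113 − 7² = 64 = 8² ⇒ 113 = 7² + 8².
  Combine using the Brahmagupta–Fibonacci identity (a² + b²)(c² + d²) = (ac − bd)² + (ad + bc)² = (ac + bd)² + (ad − bc)²:
  37 · 41 = 1517: from (1² + 6²)(4² + 5²), take (1·4 − 6·5, 1·5 + 6·4) = (4 − 30, 5 + 24) = (-26, 29); dropping signs (only squares matter) gives (26, 29); check 26² + 29² = 676 + 841 = 1517 ✓.
  1517 · 113 = 171421: from (26² + 29²)(7² + 8²), take (26·7 − 29·8, 26·8 + 29·7) = (182 − 232, 208 + 203) = (-50, 411); dropping signs (only squares matter) gives (50, 411); check 50² + 411² = 2500 + 168921 = 171421 ✓.
Step 4: Order so x ≤ y and verify: 50² + 411² = 2500 + 168921 = 171421 = n. ✓

n = 171421 = 50² + 411² (one valid representation with x ≤ y).


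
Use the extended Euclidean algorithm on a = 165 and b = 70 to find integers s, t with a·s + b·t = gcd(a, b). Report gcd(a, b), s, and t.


Euclidean algorithm on (165, 70) — divide until remainder is 0:
  165 = 2 · 70 + 25
  70 = 2 · 25 + 20
  25 = 1 · 20 + 5
  20 = 4 · 5 + 0
gcd(165, 70) = 5.
Track Bezout coefficients alongside the remainders: start with r₀ = 165 = a·1 + b·0 (s = 1, t = 0) and r₁ = 70 = a·0 + b·1 (s = 0, t = 1); each new remainder r_{k+1} = r_{k-1} − q_k·r_k inherits s_{k+1} = s_{k-1} − q_k·s_k, t_{k+1} = t_{k-1} − q_k·t_k, so r_k = a·s_k + b·t_k at every step:
  q = 2: r = 25, s = 1 − 2·0 = 1, t = 0 − 2·1 = -2  (check: 165·1 + 70·(-2) = 25)
  q = 2: r = 20, s = 0 − 2·1 = -2, t = 1 − 2·(-2) = 5  (check: 165·(-2) + 70·5 = 20)
  q = 1: r = 5, s = 1 − 1·(-2) = 3, t = -2 − 1·5 = -7  (check: 165·3 + 70·(-7) = 5)
The row with r = 5 (the gcd) gives the Bezout coefficients s = 3, t = -7.
Result: 165 · (3) + 70 · (-7) = 5.

gcd(165, 70) = 5; s = 3, t = -7 (check: 165·3 + 70·(-7) = 5).


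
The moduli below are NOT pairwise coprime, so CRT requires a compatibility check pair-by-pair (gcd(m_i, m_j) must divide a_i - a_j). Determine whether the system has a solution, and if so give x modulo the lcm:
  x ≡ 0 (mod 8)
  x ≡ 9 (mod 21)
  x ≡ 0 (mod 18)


Moduli 8, 21, 18 are not pairwise coprime, so CRT works modulo lcm(m_i) when all pairwise compatibility conditions hold.
Pairwise compatibility: gcd(m_i, m_j) must divide a_i - a_j for every pair.
Merge one congruence at a time:
  Start: x ≡ 0 (mod 8).
  Combine with x ≡ 9 (mod 21): gcd(8, 21) = 1; 9 - 0 = 9, which IS divisible by 1, so compatible.
    Write x = 0 + 8·t and substitute into x ≡ 9 (mod 21): 8·t ≡ 9 − 0 = 9 (mod 21).
    The inverse of 8 mod 21 is 8 (since 8·8 = 64 = 3·21 + 1), so t ≡ 8·9 = 72 ≡ 9 (mod 21).
    Then x = 0 + 8·9 = 72, valid modulo lcm(8, 21) = 168: x ≡ 72 (mod 168).
  Combine with x ≡ 0 (mod 18): gcd(168, 18) = 6; 0 - 72 = -72, which IS divisible by 6, so compatible.
    Write x = 72 + 168·t and substitute into x ≡ 0 (mod 18): 168·t ≡ 0 − 72 = -72 (mod 18).
    Divide the congruence (and modulus) by g = 6: 28·t ≡ -12 (mod 3).
    Reduce coefficients mod 3: 1·t ≡ 0 (mod 3).
    So t ≡ 0 (mod 3).
    Then x = 72 + 168·0 = 72, valid modulo lcm(168, 18) = 504: x ≡ 72 (mod 504).
Verify: 72 mod 8 = 0, 72 mod 21 = 9, 72 mod 18 = 0.

x ≡ 72 (mod 504).


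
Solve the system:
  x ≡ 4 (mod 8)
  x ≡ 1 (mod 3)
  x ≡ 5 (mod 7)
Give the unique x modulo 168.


Moduli 8, 3, 7 are pairwise coprime; by CRT there is a unique solution modulo M = 8 · 3 · 7 = 168.
Solve pairwise, accumulating the modulus:
  Start with x ≡ 4 (mod 8).
  Combine with x ≡ 1 (mod 3): since gcd(8, 3) = 1, we get a unique residue mod 24.
    Write x = 4 + 8·t and substitute into x ≡ 1 (mod 3): 8·t ≡ 1 − 4 = -3 (mod 3).
    Reduce coefficients mod 3: 2·t ≡ 0 (mod 3).
    The inverse of 2 mod 3 is 2 (since 2·2 = 4 = 1·3 + 1), so t ≡ 2·0 = 0 ≡ 0 (mod 3).
    Then x = 4 + 8·0 = 4, valid modulo lcm(8, 3) = 24: x ≡ 4 (mod 24).
  Combine with x ≡ 5 (mod 7): since gcd(24, 7) = 1, we get a unique residue mod 168.
    Write x = 4 + 24·t and substitute into x ≡ 5 (mod 7): 24·t ≡ 5 − 4 = 1 (mod 7).
    Reduce coefficients mod 7: 3·t ≡ 1 (mod 7).
    The inverse of 3 mod 7 is 5 (since 3·5 = 15 = 2·7 + 1), so t ≡ 5·1 = 5 ≡ 5 (mod 7).
    Then x = 4 + 24·5 = 124, valid modulo lcm(24, 7) = 168: x ≡ 124 (mod 168).
Verify: 124 mod 8 = 4 ✓, 124 mod 3 = 1 ✓, 124 mod 7 = 5 ✓.

x ≡ 124 (mod 168).


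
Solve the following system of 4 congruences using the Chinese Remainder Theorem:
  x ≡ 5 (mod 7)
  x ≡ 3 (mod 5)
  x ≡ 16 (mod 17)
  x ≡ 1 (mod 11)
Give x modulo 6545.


Product of moduli M = 7 · 5 · 17 · 11 = 6545.
Merge one congruence at a time:
  Start: x ≡ 5 (mod 7).
  Combine with x ≡ 3 (mod 5); new modulus lcm = 35.
    Write x = 5 + 7·t and substitute into x ≡ 3 (mod 5): 7·t ≡ 3 − 5 = -2 (mod 5).
    Reduce coefficients mod 5: 2·t ≡ 3 (mod 5).
    The inverse of 2 mod 5 is 3 (since 2·3 = 6 = 1·5 + 1), so t ≡ 3·3 = 9 ≡ 4 (mod 5).
    Then x = 5 + 7·4 = 33, valid modulo lcm(7, 5) = 35: x ≡ 33 (mod 35).
  Combine with x ≡ 16 (mod 17); new modulus lcm = 595.
    Write x = 33 + 35·t and substitute into x ≡ 16 (mod 17): 35·t ≡ 16 − 33 = -17 (mod 17).
    Reduce coefficients mod 17: 1·t ≡ 0 (mod 17).
    So t ≡ 0 (mod 17).
    Then x = 33 + 35·0 = 33, valid modulo lcm(35, 17) = 595: x ≡ 33 (mod 595).
  Combine with x ≡ 1 (mod 11); new modulus lcm = 6545.
    Write x = 33 + 595·t and substitute into x ≡ 1 (mod 11): 595·t ≡ 1 − 33 = -32 (mod 11).
    Reduce coefficients mod 11: 1·t ≡ 1 (mod 11).
    So t ≡ 1 (mod 11).
    Then x = 33 + 595·1 = 628, valid modulo lcm(595, 11) = 6545: x ≡ 628 (mod 6545).
Verify against each original: 628 mod 7 = 5, 628 mod 5 = 3, 628 mod 17 = 16, 628 mod 11 = 1.

x ≡ 628 (mod 6545).


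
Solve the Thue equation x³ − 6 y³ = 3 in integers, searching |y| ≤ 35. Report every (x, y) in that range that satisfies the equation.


The equation is x³ - 6y³ = 3. For fixed y, x³ = 6·y³ + 3, so a solution requires the RHS to be a perfect cube.
Strategy: iterate y from -35 to 35, compute RHS = 6·y³ + 3, and check whether it is a (positive or negative) perfect cube.
Check small values of y:
  y = 0: RHS = 3 is not a perfect cube.
  y = 1: RHS = 9 is not a perfect cube.
  y = -1: RHS = -3 is not a perfect cube.
  y = 2: RHS = 51 is not a perfect cube.
  y = -2: RHS = -45 is not a perfect cube.
  y = 3: RHS = 165 is not a perfect cube.
  y = -3: RHS = -159 is not a perfect cube.
Continuing the search up to |y| = 35 finds no solutions either.
No (x, y) in the scanned range satisfies the equation.

No integer solutions with |y| ≤ 35.


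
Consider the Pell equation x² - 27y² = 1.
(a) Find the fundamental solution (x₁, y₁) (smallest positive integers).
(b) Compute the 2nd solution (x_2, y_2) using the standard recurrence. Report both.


Step 1: Find the fundamental solution (x₁, y₁) of x² - 27y² = 1.
  Expand √27 as a continued fraction. a₀ = ⌊√27⌋ = 5; iterate m_{k+1} = d_k·a_k − m_k, d_{k+1} = (27 − m_{k+1}²)/d_k, a_{k+1} = ⌊(a₀ + m_{k+1})/d_{k+1}⌋ (starting m₀ = 0, d₀ = 1), with convergents p_k = a_k·p_{k-1} + p_{k-2}, q_k = a_k·q_{k-1} + q_{k-2} (p₋₁ = 1, q₋₁ = 0):
  k = 0: a₀ = 5; p₀/q₀ = 5/1; p₀² − 27·q₀² = 25 − 27 = -2.
  k = 1: m = 5, d = 2, a = ⌊(5 + 5)/2⌋ = 5; p/q = (5·5 + 1)/(5·1 + 0) = 26/5; p² − 27·q² = 676 − 675 = 1.
  The first convergent with p² − 27·q² = 1 gives the fundamental solution (x₁, y₁) = (26, 5).
Step 2: Apply the recurrence (x_{n+1}, y_{n+1}) = (x₁x_n + 27y₁y_n, x₁y_n + y₁x_n) repeatedly.
  From (x_1, y_1) = (26, 5): x_2 = 26·26 + 27·5·5 = 1351; y_2 = 26·5 + 5·26 = 260.
Step 3: Verify x_2² - 27·y_2² = 1825201 - 1825200 = 1 (should be 1). ✓

(x_1, y_1) = (26, 5); (x_2, y_2) = (1351, 260).


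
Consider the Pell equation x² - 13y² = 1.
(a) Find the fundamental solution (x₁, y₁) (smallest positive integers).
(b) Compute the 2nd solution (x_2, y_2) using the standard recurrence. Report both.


Step 1: Find the fundamental solution (x₁, y₁) of x² - 13y² = 1.
  Expand √13 as a continued fraction. a₀ = ⌊√13⌋ = 3; iterate m_{k+1} = d_k·a_k − m_k, d_{k+1} = (13 − m_{k+1}²)/d_k, a_{k+1} = ⌊(a₀ + m_{k+1})/d_{k+1}⌋ (starting m₀ = 0, d₀ = 1), with convergents p_k = a_k·p_{k-1} + p_{k-2}, q_k = a_k·q_{k-1} + q_{k-2} (p₋₁ = 1, q₋₁ = 0):
  k = 0: a₀ = 3; p₀/q₀ = 3/1; p₀² − 13·q₀² = 9 − 13 = -4.
  k = 1: m = 3, d = 4, a = ⌊(3 + 3)/4⌋ = 1; p/q = (1·3 + 1)/(1·1 + 0) = 4/1; p² − 13·q² = 16 − 13 = 3.
  k = 2: m = 1, d = 3, a = ⌊(3 + 1)/3⌋ = 1; p/q = (1·4 + 3)/(1·1 + 1) = 7/2; p² − 13·q² = 49 − 52 = -3.
  k = 3: m = 2, d = 3, a = ⌊(3 + 2)/3⌋ = 1; p/q = (1·7 + 4)/(1·2 + 1) = 11/3; p² − 13·q² = 121 − 117 = 4.
  k = 4: m = 1, d = 4, a = ⌊(3 + 1)/4⌋ = 1; p/q = (1·11 + 7)/(1·3 + 2) = 18/5; p² − 13·q² = 324 − 325 = -1.
  k = 5: m = 3, d = 1, a = ⌊(3 + 3)/1⌋ = 6; p/q = (6·18 + 11)/(6·5 + 3) = 119/33; p² − 13·q² = 14161 − 14157 = 4.
  k = 6: m = 3, d = 4, a = ⌊(3 + 3)/4⌋ = 1; p/q = (1·119 + 18)/(1·33 + 5) = 137/38; p² − 13·q² = 18769 − 18772 = -3.
  k = 7: m = 1, d = 3, a = ⌊(3 + 1)/3⌋ = 1; p/q = (1·137 + 119)/(1·38 + 33) = 256/71; p² − 13·q² = 65536 − 65533 = 3.
  k = 8: m = 2, d = 3, a = ⌊(3 + 2)/3⌋ = 1; p/q = (1·256 + 137)/(1·71 + 38) = 393/109; p² − 13·q² = 154449 − 154453 = -4.
  k = 9: m = 1, d = 4, a = ⌊(3 + 1)/4⌋ = 1; p/q = (1·393 + 256)/(1·109 + 71) = 649/180; p² − 13·q² = 421201 − 421200 = 1.
  The first convergent with p² − 13·q² = 1 gives the fundamental solution (x₁, y₁) = (649, 180).
Step 2: Apply the recurrence (x_{n+1}, y_{n+1}) = (x₁x_n + 13y₁y_n, x₁y_n + y₁x_n) repeatedly.
  From (x_1, y_1) = (649, 180): x_2 = 649·649 + 13·180·180 = 842401; y_2 = 649·180 + 180·649 = 233640.
Step 3: Verify x_2² - 13·y_2² = 709639444801 - 709639444800 = 1 (should be 1). ✓

(x_1, y_1) = (649, 180); (x_2, y_2) = (842401, 233640).
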